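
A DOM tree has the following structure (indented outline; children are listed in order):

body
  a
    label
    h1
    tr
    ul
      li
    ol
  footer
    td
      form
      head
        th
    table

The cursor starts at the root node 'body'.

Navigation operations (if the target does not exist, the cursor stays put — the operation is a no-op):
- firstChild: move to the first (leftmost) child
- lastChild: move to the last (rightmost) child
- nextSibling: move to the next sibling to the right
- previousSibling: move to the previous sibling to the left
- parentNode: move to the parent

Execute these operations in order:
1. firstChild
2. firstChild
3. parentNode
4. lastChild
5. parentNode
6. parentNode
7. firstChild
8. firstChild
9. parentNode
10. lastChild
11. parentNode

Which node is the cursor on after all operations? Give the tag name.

After 1 (firstChild): a
After 2 (firstChild): label
After 3 (parentNode): a
After 4 (lastChild): ol
After 5 (parentNode): a
After 6 (parentNode): body
After 7 (firstChild): a
After 8 (firstChild): label
After 9 (parentNode): a
After 10 (lastChild): ol
After 11 (parentNode): a

Answer: a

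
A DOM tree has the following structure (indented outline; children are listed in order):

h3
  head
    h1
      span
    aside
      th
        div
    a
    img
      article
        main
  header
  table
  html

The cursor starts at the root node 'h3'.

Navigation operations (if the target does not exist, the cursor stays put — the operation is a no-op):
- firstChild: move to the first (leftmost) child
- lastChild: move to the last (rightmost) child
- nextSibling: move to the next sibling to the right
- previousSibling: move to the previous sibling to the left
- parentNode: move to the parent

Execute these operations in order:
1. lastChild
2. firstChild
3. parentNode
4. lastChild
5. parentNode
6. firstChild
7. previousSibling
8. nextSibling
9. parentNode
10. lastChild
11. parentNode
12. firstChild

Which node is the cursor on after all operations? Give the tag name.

Answer: head

Derivation:
After 1 (lastChild): html
After 2 (firstChild): html (no-op, stayed)
After 3 (parentNode): h3
After 4 (lastChild): html
After 5 (parentNode): h3
After 6 (firstChild): head
After 7 (previousSibling): head (no-op, stayed)
After 8 (nextSibling): header
After 9 (parentNode): h3
After 10 (lastChild): html
After 11 (parentNode): h3
After 12 (firstChild): head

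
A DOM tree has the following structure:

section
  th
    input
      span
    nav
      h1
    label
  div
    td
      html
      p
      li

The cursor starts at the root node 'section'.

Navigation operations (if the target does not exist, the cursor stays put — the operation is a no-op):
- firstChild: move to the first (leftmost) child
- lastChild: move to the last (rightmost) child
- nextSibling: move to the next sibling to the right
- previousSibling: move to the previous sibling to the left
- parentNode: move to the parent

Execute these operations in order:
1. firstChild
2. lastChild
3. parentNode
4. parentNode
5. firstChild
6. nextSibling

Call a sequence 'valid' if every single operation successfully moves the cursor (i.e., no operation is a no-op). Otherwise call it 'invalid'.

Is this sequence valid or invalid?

Answer: valid

Derivation:
After 1 (firstChild): th
After 2 (lastChild): label
After 3 (parentNode): th
After 4 (parentNode): section
After 5 (firstChild): th
After 6 (nextSibling): div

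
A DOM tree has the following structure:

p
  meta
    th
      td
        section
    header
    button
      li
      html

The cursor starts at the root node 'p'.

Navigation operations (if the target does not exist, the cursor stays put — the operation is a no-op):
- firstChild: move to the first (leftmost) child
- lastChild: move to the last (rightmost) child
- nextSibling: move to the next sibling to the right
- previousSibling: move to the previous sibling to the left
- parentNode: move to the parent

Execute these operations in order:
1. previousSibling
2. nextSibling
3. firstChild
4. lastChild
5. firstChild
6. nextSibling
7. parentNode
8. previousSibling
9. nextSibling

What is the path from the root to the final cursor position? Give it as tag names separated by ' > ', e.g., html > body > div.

Answer: p > meta > button

Derivation:
After 1 (previousSibling): p (no-op, stayed)
After 2 (nextSibling): p (no-op, stayed)
After 3 (firstChild): meta
After 4 (lastChild): button
After 5 (firstChild): li
After 6 (nextSibling): html
After 7 (parentNode): button
After 8 (previousSibling): header
After 9 (nextSibling): button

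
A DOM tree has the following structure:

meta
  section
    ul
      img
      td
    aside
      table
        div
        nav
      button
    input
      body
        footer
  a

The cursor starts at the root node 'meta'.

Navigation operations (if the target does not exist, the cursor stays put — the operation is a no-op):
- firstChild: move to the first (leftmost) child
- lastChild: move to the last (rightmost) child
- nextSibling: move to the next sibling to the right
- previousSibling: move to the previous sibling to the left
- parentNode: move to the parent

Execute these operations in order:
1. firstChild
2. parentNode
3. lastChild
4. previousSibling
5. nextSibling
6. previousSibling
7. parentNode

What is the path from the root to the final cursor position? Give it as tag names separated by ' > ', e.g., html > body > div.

After 1 (firstChild): section
After 2 (parentNode): meta
After 3 (lastChild): a
After 4 (previousSibling): section
After 5 (nextSibling): a
After 6 (previousSibling): section
After 7 (parentNode): meta

Answer: meta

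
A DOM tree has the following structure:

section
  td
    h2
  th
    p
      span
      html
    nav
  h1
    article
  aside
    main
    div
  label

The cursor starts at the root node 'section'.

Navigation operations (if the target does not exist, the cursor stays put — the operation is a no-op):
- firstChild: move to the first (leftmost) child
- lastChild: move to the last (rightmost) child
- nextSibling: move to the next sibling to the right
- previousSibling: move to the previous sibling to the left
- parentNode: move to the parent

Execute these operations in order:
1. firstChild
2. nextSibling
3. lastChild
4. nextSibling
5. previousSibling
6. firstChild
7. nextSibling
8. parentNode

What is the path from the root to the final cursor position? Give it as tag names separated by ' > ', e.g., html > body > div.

After 1 (firstChild): td
After 2 (nextSibling): th
After 3 (lastChild): nav
After 4 (nextSibling): nav (no-op, stayed)
After 5 (previousSibling): p
After 6 (firstChild): span
After 7 (nextSibling): html
After 8 (parentNode): p

Answer: section > th > p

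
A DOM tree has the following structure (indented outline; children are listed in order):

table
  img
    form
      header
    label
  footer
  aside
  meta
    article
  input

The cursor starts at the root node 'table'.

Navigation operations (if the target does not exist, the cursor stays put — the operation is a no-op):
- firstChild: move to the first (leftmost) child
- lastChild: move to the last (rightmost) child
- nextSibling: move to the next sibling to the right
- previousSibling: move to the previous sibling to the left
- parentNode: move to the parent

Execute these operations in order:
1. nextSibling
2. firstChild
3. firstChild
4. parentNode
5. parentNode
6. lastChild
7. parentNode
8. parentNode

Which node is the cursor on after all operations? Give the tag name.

Answer: table

Derivation:
After 1 (nextSibling): table (no-op, stayed)
After 2 (firstChild): img
After 3 (firstChild): form
After 4 (parentNode): img
After 5 (parentNode): table
After 6 (lastChild): input
After 7 (parentNode): table
After 8 (parentNode): table (no-op, stayed)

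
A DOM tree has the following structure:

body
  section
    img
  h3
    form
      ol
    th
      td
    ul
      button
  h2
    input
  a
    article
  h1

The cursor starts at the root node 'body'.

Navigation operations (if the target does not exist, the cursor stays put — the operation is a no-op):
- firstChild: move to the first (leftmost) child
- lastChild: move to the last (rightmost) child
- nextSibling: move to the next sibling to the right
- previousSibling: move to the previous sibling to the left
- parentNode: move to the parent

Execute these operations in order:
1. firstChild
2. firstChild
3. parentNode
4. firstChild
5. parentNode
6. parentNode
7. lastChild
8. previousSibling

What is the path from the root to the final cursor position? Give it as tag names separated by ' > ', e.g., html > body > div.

Answer: body > a

Derivation:
After 1 (firstChild): section
After 2 (firstChild): img
After 3 (parentNode): section
After 4 (firstChild): img
After 5 (parentNode): section
After 6 (parentNode): body
After 7 (lastChild): h1
After 8 (previousSibling): a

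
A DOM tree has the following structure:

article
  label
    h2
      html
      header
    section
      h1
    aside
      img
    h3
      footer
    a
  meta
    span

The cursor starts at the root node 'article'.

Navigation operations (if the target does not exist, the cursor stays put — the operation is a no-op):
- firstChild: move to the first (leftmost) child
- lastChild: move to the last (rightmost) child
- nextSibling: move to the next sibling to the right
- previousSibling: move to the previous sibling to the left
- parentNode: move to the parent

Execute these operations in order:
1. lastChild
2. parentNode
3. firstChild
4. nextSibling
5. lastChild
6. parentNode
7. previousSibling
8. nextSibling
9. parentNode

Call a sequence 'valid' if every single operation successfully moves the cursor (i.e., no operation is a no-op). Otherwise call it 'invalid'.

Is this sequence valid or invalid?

Answer: valid

Derivation:
After 1 (lastChild): meta
After 2 (parentNode): article
After 3 (firstChild): label
After 4 (nextSibling): meta
After 5 (lastChild): span
After 6 (parentNode): meta
After 7 (previousSibling): label
After 8 (nextSibling): meta
After 9 (parentNode): article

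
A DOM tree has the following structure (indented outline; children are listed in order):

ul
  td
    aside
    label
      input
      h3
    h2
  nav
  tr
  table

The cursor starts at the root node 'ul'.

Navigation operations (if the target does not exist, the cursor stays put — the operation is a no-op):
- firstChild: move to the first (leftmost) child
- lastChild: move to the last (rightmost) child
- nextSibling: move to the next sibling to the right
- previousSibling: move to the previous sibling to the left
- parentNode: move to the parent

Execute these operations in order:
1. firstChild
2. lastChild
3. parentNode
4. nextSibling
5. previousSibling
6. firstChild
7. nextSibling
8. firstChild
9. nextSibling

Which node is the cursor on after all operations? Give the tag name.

Answer: h3

Derivation:
After 1 (firstChild): td
After 2 (lastChild): h2
After 3 (parentNode): td
After 4 (nextSibling): nav
After 5 (previousSibling): td
After 6 (firstChild): aside
After 7 (nextSibling): label
After 8 (firstChild): input
After 9 (nextSibling): h3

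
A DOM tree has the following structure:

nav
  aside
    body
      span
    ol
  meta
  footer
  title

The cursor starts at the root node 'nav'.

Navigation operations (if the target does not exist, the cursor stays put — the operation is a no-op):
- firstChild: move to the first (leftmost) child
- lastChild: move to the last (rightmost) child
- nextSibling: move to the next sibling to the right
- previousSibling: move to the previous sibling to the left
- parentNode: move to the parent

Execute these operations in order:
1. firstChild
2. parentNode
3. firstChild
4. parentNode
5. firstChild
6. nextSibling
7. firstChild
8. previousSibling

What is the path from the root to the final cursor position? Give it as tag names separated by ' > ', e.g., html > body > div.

Answer: nav > aside

Derivation:
After 1 (firstChild): aside
After 2 (parentNode): nav
After 3 (firstChild): aside
After 4 (parentNode): nav
After 5 (firstChild): aside
After 6 (nextSibling): meta
After 7 (firstChild): meta (no-op, stayed)
After 8 (previousSibling): aside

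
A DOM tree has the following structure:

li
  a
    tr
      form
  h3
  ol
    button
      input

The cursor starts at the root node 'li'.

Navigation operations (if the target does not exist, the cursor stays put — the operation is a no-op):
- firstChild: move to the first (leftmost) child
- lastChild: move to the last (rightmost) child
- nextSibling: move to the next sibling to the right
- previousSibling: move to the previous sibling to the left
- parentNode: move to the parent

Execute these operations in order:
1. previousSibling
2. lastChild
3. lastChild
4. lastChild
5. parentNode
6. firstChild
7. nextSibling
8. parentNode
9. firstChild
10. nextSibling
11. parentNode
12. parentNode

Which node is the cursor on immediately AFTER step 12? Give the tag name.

Answer: ol

Derivation:
After 1 (previousSibling): li (no-op, stayed)
After 2 (lastChild): ol
After 3 (lastChild): button
After 4 (lastChild): input
After 5 (parentNode): button
After 6 (firstChild): input
After 7 (nextSibling): input (no-op, stayed)
After 8 (parentNode): button
After 9 (firstChild): input
After 10 (nextSibling): input (no-op, stayed)
After 11 (parentNode): button
After 12 (parentNode): ol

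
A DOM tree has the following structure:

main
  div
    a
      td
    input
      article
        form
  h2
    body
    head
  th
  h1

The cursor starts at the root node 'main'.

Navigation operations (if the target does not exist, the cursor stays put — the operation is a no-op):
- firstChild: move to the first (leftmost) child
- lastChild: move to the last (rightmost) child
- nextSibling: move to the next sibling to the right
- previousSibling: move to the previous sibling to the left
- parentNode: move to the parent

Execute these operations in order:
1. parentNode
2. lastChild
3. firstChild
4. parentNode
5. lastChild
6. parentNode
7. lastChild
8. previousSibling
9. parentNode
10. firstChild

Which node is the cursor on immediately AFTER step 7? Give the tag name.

Answer: h1

Derivation:
After 1 (parentNode): main (no-op, stayed)
After 2 (lastChild): h1
After 3 (firstChild): h1 (no-op, stayed)
After 4 (parentNode): main
After 5 (lastChild): h1
After 6 (parentNode): main
After 7 (lastChild): h1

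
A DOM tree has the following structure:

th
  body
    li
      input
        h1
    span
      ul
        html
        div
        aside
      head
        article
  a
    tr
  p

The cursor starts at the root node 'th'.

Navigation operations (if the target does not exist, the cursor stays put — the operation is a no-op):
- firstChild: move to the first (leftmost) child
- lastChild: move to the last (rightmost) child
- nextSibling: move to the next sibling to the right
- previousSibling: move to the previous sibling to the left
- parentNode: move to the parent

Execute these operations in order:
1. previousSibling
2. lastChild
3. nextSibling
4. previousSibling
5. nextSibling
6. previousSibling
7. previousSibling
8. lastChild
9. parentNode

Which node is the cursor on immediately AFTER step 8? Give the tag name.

Answer: span

Derivation:
After 1 (previousSibling): th (no-op, stayed)
After 2 (lastChild): p
After 3 (nextSibling): p (no-op, stayed)
After 4 (previousSibling): a
After 5 (nextSibling): p
After 6 (previousSibling): a
After 7 (previousSibling): body
After 8 (lastChild): span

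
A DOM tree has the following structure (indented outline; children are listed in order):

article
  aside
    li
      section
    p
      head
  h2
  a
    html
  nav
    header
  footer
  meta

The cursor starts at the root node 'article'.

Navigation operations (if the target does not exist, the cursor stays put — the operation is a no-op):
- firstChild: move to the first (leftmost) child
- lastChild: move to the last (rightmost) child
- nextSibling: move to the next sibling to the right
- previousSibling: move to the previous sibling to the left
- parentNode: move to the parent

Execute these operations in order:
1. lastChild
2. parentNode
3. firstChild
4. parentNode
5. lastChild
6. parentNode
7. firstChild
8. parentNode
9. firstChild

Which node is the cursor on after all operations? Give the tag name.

Answer: aside

Derivation:
After 1 (lastChild): meta
After 2 (parentNode): article
After 3 (firstChild): aside
After 4 (parentNode): article
After 5 (lastChild): meta
After 6 (parentNode): article
After 7 (firstChild): aside
After 8 (parentNode): article
After 9 (firstChild): aside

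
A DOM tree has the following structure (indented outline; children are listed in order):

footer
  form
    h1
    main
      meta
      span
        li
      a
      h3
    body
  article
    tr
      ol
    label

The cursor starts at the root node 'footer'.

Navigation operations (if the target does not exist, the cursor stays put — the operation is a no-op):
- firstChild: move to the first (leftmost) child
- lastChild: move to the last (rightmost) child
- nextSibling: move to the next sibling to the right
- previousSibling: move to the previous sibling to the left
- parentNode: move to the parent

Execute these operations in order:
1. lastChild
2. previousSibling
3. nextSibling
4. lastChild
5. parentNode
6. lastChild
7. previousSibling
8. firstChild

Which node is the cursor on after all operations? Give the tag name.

After 1 (lastChild): article
After 2 (previousSibling): form
After 3 (nextSibling): article
After 4 (lastChild): label
After 5 (parentNode): article
After 6 (lastChild): label
After 7 (previousSibling): tr
After 8 (firstChild): ol

Answer: ol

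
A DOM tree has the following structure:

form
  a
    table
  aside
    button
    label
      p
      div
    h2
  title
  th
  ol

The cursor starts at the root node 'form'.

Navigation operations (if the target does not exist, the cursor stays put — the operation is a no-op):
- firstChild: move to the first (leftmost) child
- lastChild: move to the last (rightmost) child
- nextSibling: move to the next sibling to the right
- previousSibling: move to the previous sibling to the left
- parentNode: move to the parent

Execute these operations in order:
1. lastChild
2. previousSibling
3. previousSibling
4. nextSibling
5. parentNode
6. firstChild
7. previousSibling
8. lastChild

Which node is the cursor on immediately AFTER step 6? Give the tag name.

Answer: a

Derivation:
After 1 (lastChild): ol
After 2 (previousSibling): th
After 3 (previousSibling): title
After 4 (nextSibling): th
After 5 (parentNode): form
After 6 (firstChild): a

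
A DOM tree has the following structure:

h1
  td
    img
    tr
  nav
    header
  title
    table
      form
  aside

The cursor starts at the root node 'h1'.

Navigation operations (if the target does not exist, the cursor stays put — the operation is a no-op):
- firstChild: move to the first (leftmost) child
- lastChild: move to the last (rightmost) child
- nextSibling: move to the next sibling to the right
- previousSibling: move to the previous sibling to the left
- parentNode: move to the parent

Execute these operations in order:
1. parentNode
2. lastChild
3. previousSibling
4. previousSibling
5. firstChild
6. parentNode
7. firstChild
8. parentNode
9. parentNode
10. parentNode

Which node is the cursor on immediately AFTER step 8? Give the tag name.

Answer: nav

Derivation:
After 1 (parentNode): h1 (no-op, stayed)
After 2 (lastChild): aside
After 3 (previousSibling): title
After 4 (previousSibling): nav
After 5 (firstChild): header
After 6 (parentNode): nav
After 7 (firstChild): header
After 8 (parentNode): nav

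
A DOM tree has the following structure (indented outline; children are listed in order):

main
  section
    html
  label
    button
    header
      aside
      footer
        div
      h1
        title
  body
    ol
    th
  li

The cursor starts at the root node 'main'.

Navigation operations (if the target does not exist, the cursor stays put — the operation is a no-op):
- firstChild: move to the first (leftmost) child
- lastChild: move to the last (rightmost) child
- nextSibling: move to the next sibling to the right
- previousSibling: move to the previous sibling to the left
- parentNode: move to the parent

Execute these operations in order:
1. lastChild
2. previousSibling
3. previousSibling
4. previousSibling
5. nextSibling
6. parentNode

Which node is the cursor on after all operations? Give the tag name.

After 1 (lastChild): li
After 2 (previousSibling): body
After 3 (previousSibling): label
After 4 (previousSibling): section
After 5 (nextSibling): label
After 6 (parentNode): main

Answer: main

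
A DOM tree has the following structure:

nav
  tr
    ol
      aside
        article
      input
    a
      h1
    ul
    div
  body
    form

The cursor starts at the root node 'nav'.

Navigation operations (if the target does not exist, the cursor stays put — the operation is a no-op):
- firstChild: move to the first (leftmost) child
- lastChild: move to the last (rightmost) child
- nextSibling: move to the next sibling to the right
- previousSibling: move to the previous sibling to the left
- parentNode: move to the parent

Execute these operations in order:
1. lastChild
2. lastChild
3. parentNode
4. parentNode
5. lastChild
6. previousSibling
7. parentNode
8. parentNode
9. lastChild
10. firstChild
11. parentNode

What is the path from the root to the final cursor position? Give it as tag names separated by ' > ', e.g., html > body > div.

Answer: nav > body

Derivation:
After 1 (lastChild): body
After 2 (lastChild): form
After 3 (parentNode): body
After 4 (parentNode): nav
After 5 (lastChild): body
After 6 (previousSibling): tr
After 7 (parentNode): nav
After 8 (parentNode): nav (no-op, stayed)
After 9 (lastChild): body
After 10 (firstChild): form
After 11 (parentNode): body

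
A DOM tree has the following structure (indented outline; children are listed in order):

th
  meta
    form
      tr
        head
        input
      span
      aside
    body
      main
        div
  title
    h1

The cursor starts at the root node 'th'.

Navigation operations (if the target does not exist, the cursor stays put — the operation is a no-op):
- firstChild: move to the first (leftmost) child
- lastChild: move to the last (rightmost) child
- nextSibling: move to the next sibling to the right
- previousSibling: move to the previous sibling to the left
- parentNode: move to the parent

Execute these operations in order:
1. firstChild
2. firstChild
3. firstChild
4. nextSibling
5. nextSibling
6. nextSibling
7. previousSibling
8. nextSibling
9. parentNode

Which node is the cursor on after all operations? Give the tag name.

Answer: form

Derivation:
After 1 (firstChild): meta
After 2 (firstChild): form
After 3 (firstChild): tr
After 4 (nextSibling): span
After 5 (nextSibling): aside
After 6 (nextSibling): aside (no-op, stayed)
After 7 (previousSibling): span
After 8 (nextSibling): aside
After 9 (parentNode): form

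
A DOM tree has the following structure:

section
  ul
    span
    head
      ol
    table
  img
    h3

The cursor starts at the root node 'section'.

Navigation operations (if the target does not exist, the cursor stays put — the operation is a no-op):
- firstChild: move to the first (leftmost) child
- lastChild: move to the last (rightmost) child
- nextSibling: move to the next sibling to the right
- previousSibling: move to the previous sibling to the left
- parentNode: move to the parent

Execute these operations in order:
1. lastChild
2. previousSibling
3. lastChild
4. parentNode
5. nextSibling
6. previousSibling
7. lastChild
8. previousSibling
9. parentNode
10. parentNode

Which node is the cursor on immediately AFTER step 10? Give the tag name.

After 1 (lastChild): img
After 2 (previousSibling): ul
After 3 (lastChild): table
After 4 (parentNode): ul
After 5 (nextSibling): img
After 6 (previousSibling): ul
After 7 (lastChild): table
After 8 (previousSibling): head
After 9 (parentNode): ul
After 10 (parentNode): section

Answer: section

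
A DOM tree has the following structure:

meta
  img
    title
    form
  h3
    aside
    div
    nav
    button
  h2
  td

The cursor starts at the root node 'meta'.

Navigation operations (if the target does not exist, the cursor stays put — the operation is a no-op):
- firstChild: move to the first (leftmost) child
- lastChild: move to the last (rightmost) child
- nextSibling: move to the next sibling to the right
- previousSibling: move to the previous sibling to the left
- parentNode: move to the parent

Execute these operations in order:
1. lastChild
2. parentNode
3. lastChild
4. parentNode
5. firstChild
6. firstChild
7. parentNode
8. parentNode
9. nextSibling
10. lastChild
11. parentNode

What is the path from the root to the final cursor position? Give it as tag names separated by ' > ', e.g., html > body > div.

After 1 (lastChild): td
After 2 (parentNode): meta
After 3 (lastChild): td
After 4 (parentNode): meta
After 5 (firstChild): img
After 6 (firstChild): title
After 7 (parentNode): img
After 8 (parentNode): meta
After 9 (nextSibling): meta (no-op, stayed)
After 10 (lastChild): td
After 11 (parentNode): meta

Answer: meta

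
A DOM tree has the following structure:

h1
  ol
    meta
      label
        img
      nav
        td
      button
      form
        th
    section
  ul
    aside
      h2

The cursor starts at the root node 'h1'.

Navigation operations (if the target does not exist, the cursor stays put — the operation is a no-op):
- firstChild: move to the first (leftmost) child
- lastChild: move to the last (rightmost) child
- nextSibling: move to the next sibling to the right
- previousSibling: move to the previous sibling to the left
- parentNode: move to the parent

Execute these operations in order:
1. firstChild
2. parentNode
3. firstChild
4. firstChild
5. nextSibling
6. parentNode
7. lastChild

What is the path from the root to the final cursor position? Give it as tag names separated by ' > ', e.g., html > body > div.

After 1 (firstChild): ol
After 2 (parentNode): h1
After 3 (firstChild): ol
After 4 (firstChild): meta
After 5 (nextSibling): section
After 6 (parentNode): ol
After 7 (lastChild): section

Answer: h1 > ol > section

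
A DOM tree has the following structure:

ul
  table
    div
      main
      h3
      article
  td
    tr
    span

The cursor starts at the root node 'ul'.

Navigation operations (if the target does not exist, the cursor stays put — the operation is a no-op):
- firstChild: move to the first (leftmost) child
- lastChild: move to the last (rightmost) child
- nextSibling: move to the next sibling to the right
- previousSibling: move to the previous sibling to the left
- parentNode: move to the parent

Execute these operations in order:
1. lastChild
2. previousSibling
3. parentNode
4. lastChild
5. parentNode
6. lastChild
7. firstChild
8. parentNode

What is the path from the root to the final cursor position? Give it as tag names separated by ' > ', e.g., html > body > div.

Answer: ul > td

Derivation:
After 1 (lastChild): td
After 2 (previousSibling): table
After 3 (parentNode): ul
After 4 (lastChild): td
After 5 (parentNode): ul
After 6 (lastChild): td
After 7 (firstChild): tr
After 8 (parentNode): td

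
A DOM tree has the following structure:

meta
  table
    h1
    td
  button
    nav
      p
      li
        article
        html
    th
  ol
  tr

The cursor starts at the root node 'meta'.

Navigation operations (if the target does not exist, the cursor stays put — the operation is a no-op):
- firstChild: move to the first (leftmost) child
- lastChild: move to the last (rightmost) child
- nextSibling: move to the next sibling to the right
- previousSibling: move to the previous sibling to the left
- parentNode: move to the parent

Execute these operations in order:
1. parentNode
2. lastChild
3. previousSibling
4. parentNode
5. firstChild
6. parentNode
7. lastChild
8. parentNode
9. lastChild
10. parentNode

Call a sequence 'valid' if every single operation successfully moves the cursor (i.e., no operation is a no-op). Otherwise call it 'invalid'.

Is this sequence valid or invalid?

Answer: invalid

Derivation:
After 1 (parentNode): meta (no-op, stayed)
After 2 (lastChild): tr
After 3 (previousSibling): ol
After 4 (parentNode): meta
After 5 (firstChild): table
After 6 (parentNode): meta
After 7 (lastChild): tr
After 8 (parentNode): meta
After 9 (lastChild): tr
After 10 (parentNode): meta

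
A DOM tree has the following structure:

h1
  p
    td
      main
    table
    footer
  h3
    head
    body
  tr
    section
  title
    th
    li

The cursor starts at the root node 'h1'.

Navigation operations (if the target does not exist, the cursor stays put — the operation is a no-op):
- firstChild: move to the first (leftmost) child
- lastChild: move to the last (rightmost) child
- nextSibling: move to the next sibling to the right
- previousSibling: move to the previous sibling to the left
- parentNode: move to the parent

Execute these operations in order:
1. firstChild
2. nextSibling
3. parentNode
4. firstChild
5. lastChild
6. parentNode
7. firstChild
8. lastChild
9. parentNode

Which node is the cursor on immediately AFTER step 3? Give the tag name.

Answer: h1

Derivation:
After 1 (firstChild): p
After 2 (nextSibling): h3
After 3 (parentNode): h1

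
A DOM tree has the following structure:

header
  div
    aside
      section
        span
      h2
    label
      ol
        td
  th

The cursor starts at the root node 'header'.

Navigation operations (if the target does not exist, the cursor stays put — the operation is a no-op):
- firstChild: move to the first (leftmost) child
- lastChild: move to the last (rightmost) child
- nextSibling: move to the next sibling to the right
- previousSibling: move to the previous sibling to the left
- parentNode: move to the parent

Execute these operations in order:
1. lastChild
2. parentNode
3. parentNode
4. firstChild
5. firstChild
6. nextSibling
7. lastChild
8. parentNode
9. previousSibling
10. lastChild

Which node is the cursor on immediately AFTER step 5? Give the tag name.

After 1 (lastChild): th
After 2 (parentNode): header
After 3 (parentNode): header (no-op, stayed)
After 4 (firstChild): div
After 5 (firstChild): aside

Answer: aside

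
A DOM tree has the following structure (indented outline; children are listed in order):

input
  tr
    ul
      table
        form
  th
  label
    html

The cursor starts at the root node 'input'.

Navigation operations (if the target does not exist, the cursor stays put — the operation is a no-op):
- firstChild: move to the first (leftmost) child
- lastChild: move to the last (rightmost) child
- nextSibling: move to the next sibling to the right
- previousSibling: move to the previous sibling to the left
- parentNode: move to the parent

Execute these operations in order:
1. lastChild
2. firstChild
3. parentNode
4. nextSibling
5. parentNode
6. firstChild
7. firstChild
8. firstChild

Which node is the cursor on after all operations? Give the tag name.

Answer: table

Derivation:
After 1 (lastChild): label
After 2 (firstChild): html
After 3 (parentNode): label
After 4 (nextSibling): label (no-op, stayed)
After 5 (parentNode): input
After 6 (firstChild): tr
After 7 (firstChild): ul
After 8 (firstChild): table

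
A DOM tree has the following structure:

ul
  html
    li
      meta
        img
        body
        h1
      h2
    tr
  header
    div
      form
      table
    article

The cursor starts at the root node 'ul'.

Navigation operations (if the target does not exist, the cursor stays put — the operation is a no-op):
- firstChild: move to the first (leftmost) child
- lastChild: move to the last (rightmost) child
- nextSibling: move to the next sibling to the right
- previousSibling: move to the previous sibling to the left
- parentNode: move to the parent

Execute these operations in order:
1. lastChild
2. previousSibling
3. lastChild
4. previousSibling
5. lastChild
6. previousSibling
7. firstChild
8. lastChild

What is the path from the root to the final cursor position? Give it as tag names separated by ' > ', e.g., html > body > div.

Answer: ul > html > li > meta > img

Derivation:
After 1 (lastChild): header
After 2 (previousSibling): html
After 3 (lastChild): tr
After 4 (previousSibling): li
After 5 (lastChild): h2
After 6 (previousSibling): meta
After 7 (firstChild): img
After 8 (lastChild): img (no-op, stayed)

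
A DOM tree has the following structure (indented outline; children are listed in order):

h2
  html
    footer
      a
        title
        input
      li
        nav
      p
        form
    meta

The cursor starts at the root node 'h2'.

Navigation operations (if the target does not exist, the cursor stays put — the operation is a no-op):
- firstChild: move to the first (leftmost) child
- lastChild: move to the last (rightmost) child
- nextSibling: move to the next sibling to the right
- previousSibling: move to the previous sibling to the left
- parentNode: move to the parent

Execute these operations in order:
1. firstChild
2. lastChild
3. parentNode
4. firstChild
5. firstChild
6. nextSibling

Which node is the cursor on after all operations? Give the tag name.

After 1 (firstChild): html
After 2 (lastChild): meta
After 3 (parentNode): html
After 4 (firstChild): footer
After 5 (firstChild): a
After 6 (nextSibling): li

Answer: li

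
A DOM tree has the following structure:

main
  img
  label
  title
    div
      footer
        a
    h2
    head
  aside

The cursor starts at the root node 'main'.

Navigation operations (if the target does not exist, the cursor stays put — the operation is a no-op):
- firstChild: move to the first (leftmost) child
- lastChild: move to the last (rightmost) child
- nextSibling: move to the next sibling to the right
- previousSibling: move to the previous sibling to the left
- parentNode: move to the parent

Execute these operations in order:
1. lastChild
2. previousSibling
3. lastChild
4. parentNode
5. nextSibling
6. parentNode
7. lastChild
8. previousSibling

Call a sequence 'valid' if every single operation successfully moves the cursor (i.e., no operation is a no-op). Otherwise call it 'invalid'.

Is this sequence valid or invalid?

After 1 (lastChild): aside
After 2 (previousSibling): title
After 3 (lastChild): head
After 4 (parentNode): title
After 5 (nextSibling): aside
After 6 (parentNode): main
After 7 (lastChild): aside
After 8 (previousSibling): title

Answer: valid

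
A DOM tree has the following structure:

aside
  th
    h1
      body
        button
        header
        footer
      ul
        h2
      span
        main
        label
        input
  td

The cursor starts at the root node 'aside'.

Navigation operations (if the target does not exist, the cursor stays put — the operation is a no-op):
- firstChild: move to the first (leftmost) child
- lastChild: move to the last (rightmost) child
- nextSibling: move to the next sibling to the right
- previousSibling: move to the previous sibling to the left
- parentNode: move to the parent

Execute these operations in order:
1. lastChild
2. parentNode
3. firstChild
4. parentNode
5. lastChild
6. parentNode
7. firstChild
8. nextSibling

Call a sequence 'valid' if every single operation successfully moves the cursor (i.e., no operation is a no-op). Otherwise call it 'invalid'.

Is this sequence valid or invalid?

Answer: valid

Derivation:
After 1 (lastChild): td
After 2 (parentNode): aside
After 3 (firstChild): th
After 4 (parentNode): aside
After 5 (lastChild): td
After 6 (parentNode): aside
After 7 (firstChild): th
After 8 (nextSibling): td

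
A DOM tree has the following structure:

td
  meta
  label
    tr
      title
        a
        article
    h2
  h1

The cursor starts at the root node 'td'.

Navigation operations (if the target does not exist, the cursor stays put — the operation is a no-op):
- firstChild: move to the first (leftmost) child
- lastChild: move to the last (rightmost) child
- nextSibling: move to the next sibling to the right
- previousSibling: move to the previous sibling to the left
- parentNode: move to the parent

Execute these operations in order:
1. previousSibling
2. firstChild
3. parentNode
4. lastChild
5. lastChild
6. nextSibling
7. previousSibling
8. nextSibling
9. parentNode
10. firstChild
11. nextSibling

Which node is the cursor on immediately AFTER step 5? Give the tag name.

After 1 (previousSibling): td (no-op, stayed)
After 2 (firstChild): meta
After 3 (parentNode): td
After 4 (lastChild): h1
After 5 (lastChild): h1 (no-op, stayed)

Answer: h1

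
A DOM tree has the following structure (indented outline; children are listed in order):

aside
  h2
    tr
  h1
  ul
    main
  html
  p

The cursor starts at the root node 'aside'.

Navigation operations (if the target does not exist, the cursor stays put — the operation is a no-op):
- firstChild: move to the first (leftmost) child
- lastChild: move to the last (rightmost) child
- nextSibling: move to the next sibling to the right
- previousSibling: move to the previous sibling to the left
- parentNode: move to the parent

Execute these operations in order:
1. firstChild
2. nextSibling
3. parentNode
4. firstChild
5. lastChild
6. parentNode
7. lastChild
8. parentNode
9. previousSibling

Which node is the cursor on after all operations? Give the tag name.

After 1 (firstChild): h2
After 2 (nextSibling): h1
After 3 (parentNode): aside
After 4 (firstChild): h2
After 5 (lastChild): tr
After 6 (parentNode): h2
After 7 (lastChild): tr
After 8 (parentNode): h2
After 9 (previousSibling): h2 (no-op, stayed)

Answer: h2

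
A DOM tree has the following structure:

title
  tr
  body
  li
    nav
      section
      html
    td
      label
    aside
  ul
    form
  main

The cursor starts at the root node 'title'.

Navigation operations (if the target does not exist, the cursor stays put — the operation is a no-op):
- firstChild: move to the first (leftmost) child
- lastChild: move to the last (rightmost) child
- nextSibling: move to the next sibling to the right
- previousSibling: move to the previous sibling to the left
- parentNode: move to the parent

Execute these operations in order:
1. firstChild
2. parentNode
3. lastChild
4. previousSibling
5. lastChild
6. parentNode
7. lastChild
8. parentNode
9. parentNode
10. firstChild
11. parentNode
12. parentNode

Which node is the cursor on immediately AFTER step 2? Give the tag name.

Answer: title

Derivation:
After 1 (firstChild): tr
After 2 (parentNode): title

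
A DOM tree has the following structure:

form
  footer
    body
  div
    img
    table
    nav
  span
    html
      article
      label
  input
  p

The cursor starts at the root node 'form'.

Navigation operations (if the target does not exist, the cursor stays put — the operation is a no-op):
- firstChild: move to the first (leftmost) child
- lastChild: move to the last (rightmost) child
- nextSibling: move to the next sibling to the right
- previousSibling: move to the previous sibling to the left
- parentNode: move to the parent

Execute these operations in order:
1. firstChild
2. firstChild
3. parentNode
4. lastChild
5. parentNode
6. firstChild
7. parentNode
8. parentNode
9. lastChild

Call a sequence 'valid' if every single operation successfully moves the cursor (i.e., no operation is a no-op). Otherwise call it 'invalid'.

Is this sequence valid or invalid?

After 1 (firstChild): footer
After 2 (firstChild): body
After 3 (parentNode): footer
After 4 (lastChild): body
After 5 (parentNode): footer
After 6 (firstChild): body
After 7 (parentNode): footer
After 8 (parentNode): form
After 9 (lastChild): p

Answer: valid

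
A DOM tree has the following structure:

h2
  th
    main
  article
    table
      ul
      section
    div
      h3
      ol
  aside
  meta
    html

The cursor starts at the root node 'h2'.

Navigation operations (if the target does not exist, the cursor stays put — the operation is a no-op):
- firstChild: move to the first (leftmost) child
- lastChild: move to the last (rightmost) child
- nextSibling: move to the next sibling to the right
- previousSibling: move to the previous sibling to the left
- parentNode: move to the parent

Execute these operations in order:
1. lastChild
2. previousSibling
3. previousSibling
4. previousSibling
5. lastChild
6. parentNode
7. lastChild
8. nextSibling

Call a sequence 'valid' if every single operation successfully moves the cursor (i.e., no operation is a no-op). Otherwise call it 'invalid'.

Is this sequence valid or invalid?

After 1 (lastChild): meta
After 2 (previousSibling): aside
After 3 (previousSibling): article
After 4 (previousSibling): th
After 5 (lastChild): main
After 6 (parentNode): th
After 7 (lastChild): main
After 8 (nextSibling): main (no-op, stayed)

Answer: invalid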